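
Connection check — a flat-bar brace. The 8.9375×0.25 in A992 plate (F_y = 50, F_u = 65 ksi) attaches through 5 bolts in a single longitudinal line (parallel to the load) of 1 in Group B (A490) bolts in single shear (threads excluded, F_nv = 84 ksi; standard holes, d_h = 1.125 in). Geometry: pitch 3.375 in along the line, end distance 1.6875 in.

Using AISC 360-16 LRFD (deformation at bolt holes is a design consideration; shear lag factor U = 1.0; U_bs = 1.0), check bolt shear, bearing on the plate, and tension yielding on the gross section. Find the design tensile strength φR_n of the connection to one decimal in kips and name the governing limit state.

Bolt shear: A_b = π(1)²/4 = 0.7854 in². φR_n = 0.75 × 84 × 0.7854 × 5 × 1 = 247.4 kips.
Bearing (0.25 in plate, F_u = 65 ksi): end bolts L_c = 1.6875 − 1.125/2 = 1.125, R_n = min(1.2×1.125×0.25×65, 2.4×1×0.25×65) = 21.938 kips/bolt; interior L_c = 3.375 − 1.125 = 2.25, R_n = 39 kips/bolt. φR_n = 0.75 × (1×21.938 + 4×39) = 133.5 kips.
Tension yield (gross): A_g = 8.9375×0.25 = 2.2344 in². φR_n = 0.90 × 50 × 2.2344 = 100.5 kips.
Governing: min(247.4, 133.5, 100.5) = 100.5 kips → gross-section yield.

100.5 kips (gross-section yield governs)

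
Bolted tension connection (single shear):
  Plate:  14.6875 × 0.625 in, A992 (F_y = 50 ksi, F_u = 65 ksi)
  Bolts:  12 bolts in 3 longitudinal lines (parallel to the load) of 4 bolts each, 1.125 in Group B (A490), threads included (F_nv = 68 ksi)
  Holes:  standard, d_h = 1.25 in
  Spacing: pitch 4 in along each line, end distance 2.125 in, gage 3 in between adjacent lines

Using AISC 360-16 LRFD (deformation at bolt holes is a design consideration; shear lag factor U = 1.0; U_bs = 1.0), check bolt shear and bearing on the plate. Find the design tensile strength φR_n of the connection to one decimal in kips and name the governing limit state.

Bolt shear: A_b = π(1.125)²/4 = 0.99402 in². φR_n = 0.75 × 68 × 0.99402 × 12 × 1 = 608.3 kips.
Bearing (0.625 in plate, F_u = 65 ksi): end bolts L_c = 2.125 − 1.25/2 = 1.5, R_n = min(1.2×1.5×0.625×65, 2.4×1.125×0.625×65) = 73.125 kips/bolt; interior L_c = 4 − 1.25 = 2.75, R_n = 109.69 kips/bolt. φR_n = 0.75 × (3×73.125 + 9×109.69) = 904.9 kips.
Governing: min(608.3, 904.9) = 608.3 kips → bolt shear.

608.3 kips (bolt shear governs)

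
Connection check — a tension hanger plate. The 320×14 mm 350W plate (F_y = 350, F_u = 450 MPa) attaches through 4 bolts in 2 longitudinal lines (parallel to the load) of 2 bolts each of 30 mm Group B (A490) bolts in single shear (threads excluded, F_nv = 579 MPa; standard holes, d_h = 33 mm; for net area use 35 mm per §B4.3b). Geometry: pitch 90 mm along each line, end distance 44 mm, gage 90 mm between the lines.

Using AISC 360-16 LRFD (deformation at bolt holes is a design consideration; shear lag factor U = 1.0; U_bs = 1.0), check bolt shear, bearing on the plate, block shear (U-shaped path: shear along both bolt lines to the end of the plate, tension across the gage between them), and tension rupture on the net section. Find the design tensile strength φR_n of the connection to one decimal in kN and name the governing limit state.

Bolt shear: A_b = π(30)²/4 = 706.86 mm². φR_n = 0.75 × 579 × 706.86 × 4 × 1 = 1227.8 kN.
Bearing (14 mm plate, F_u = 450 MPa): end bolts L_c = 44 − 33/2 = 27.5, R_n = min(1.2×27.5×14×450, 2.4×30×14×450) = 207.9 kN/bolt; interior L_c = 90 − 33 = 57, R_n = 430.92 kN/bolt. φR_n = 0.75 × (2×207.9 + 2×430.92) = 958.2 kN.
Block shear: shear path 2×[44+1×90] = 2×134 mm, A_gv = 3752, A_nv = 2×(134 − 1.5×35)×14 = 2282 mm²; tension across gage: (90 − 1×35)×14 = 770 mm². R_n = min(0.6×450×2282, 0.6×350×3752) + 1.0×450×770 = min(616.14, 787.92) + 346.5 = 962.64 kN. φR_n = 0.75 × 962.64 = 722.0 kN.
Tension rupture (net): A_n = (320 − 2×35)×14 = 3500 mm² (U = 1.0, A_e = A_n). φR_n = 0.75 × 450 × 3500 = 1181.3 kN.
Governing: min(1227.8, 958.2, 722.0, 1181.3) = 722.0 kN → block shear.

722.0 kN (block shear governs)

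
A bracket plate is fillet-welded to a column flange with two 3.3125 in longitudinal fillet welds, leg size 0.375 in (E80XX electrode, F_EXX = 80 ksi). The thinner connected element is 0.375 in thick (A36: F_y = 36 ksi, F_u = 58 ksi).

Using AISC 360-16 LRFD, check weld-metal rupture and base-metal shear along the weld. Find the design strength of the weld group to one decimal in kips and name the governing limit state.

Weld metal: throat = 0.707×0.375 = 0.26513 in, L = 2×3.3125 = 6.625 in. φR_n = 0.75 × 0.6 × 80 × 0.26513 × 6.625 = 63.2 kips.
Base metal shear (0.375 in plate): yield φR_n = 1.0×0.6×36×0.375×6.625 = 53.7 kips; rupture φR_n = 0.75×0.6×58×0.375×6.625 = 64.8 kips; take 53.7 kips (yield).
Governing: min(63.2, 53.7) = 53.7 kips → base-metal shear.

53.7 kips (base-metal shear governs)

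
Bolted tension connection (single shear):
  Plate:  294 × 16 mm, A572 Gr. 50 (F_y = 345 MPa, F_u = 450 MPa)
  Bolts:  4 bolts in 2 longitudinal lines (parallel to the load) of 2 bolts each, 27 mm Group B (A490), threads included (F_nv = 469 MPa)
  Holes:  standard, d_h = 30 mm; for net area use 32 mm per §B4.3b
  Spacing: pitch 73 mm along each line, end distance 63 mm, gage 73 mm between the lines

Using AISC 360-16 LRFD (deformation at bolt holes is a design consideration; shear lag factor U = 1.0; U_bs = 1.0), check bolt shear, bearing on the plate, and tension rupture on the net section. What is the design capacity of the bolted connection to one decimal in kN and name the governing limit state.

805.6 kN (bolt shear governs)

Bolt shear: A_b = π(27)²/4 = 572.56 mm². φR_n = 0.75 × 469 × 572.56 × 4 × 1 = 805.6 kN.
Bearing (16 mm plate, F_u = 450 MPa): end bolts L_c = 63 − 30/2 = 48, R_n = min(1.2×48×16×450, 2.4×27×16×450) = 414.72 kN/bolt; interior L_c = 73 − 30 = 43, R_n = 371.52 kN/bolt. φR_n = 0.75 × (2×414.72 + 2×371.52) = 1179.4 kN.
Tension rupture (net): A_n = (294 − 2×32)×16 = 3680 mm² (U = 1.0, A_e = A_n). φR_n = 0.75 × 450 × 3680 = 1242.0 kN.
Governing: min(805.6, 1179.4, 1242.0) = 805.6 kN → bolt shear.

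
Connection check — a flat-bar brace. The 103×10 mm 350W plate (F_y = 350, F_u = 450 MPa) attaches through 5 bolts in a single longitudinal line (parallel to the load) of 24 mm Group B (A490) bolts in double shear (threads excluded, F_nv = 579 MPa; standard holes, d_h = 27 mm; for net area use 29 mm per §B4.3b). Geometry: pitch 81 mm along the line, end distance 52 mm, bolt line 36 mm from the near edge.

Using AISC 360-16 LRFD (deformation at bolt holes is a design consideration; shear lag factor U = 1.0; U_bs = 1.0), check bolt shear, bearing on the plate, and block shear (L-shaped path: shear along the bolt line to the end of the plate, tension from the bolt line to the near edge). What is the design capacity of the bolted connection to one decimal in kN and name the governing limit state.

569.7 kN (block shear governs)

Bolt shear: A_b = π(24)²/4 = 452.39 mm². φR_n = 0.75 × 579 × 452.39 × 5 × 2 = 1964.5 kN.
Bearing (10 mm plate, F_u = 450 MPa): end bolts L_c = 52 − 27/2 = 38.5, R_n = min(1.2×38.5×10×450, 2.4×24×10×450) = 207.9 kN/bolt; interior L_c = 81 − 27 = 54, R_n = 259.2 kN/bolt. φR_n = 0.75 × (1×207.9 + 4×259.2) = 933.5 kN.
Block shear: shear path 1×[52+4×81] = 1×376 mm, A_gv = 3760, A_nv = 1×(376 − 4.5×29)×10 = 2455 mm²; tension to near edge: (36 − 0.5×29)×10 = 215 mm². R_n = min(0.6×450×2455, 0.6×350×3760) + 1.0×450×215 = min(662.85, 789.6) + 96.75 = 759.6 kN. φR_n = 0.75 × 759.6 = 569.7 kN.
Governing: min(1964.5, 933.5, 569.7) = 569.7 kN → block shear.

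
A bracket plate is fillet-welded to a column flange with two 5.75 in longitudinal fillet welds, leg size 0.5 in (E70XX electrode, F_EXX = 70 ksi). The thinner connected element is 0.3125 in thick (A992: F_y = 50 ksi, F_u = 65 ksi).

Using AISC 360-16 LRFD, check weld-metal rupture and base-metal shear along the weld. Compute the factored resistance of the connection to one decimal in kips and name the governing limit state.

105.1 kips (base-metal shear governs)

Weld metal: throat = 0.707×0.5 = 0.3535 in, L = 2×5.75 = 11.5 in. φR_n = 0.75 × 0.6 × 70 × 0.3535 × 11.5 = 128.1 kips.
Base metal shear (0.3125 in plate): yield φR_n = 1.0×0.6×50×0.3125×11.5 = 107.8 kips; rupture φR_n = 0.75×0.6×65×0.3125×11.5 = 105.1 kips; take 105.1 kips (rupture).
Governing: min(128.1, 105.1) = 105.1 kips → base-metal shear.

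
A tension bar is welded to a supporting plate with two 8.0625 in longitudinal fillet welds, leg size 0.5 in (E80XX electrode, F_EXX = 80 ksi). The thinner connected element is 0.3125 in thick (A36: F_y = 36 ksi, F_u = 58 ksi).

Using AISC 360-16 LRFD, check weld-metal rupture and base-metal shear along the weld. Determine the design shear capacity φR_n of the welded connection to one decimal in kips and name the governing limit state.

108.8 kips (base-metal shear governs)

Weld metal: throat = 0.707×0.5 = 0.3535 in, L = 2×8.0625 = 16.125 in. φR_n = 0.75 × 0.6 × 80 × 0.3535 × 16.125 = 205.2 kips.
Base metal shear (0.3125 in plate): yield φR_n = 1.0×0.6×36×0.3125×16.125 = 108.8 kips; rupture φR_n = 0.75×0.6×58×0.3125×16.125 = 131.5 kips; take 108.8 kips (yield).
Governing: min(205.2, 108.8) = 108.8 kips → base-metal shear.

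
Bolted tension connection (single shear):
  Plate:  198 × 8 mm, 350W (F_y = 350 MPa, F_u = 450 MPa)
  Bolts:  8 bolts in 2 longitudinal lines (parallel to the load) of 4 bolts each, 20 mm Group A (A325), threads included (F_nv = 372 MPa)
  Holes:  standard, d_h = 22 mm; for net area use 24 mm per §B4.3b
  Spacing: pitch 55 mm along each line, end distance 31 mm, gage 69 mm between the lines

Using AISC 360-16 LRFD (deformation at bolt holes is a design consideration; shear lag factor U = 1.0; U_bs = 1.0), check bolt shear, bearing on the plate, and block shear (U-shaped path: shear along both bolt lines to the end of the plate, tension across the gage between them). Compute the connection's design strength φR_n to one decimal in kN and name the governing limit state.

Bolt shear: A_b = π(20)²/4 = 314.16 mm². φR_n = 0.75 × 372 × 314.16 × 8 × 1 = 701.2 kN.
Bearing (8 mm plate, F_u = 450 MPa): end bolts L_c = 31 − 22/2 = 20, R_n = min(1.2×20×8×450, 2.4×20×8×450) = 86.4 kN/bolt; interior L_c = 55 − 22 = 33, R_n = 142.56 kN/bolt. φR_n = 0.75 × (2×86.4 + 6×142.56) = 771.1 kN.
Block shear: shear path 2×[31+3×55] = 2×196 mm, A_gv = 3136, A_nv = 2×(196 − 3.5×24)×8 = 1792 mm²; tension across gage: (69 − 1×24)×8 = 360 mm². R_n = min(0.6×450×1792, 0.6×350×3136) + 1.0×450×360 = min(483.84, 658.56) + 162 = 645.84 kN. φR_n = 0.75 × 645.84 = 484.4 kN.
Governing: min(701.2, 771.1, 484.4) = 484.4 kN → block shear.

484.4 kN (block shear governs)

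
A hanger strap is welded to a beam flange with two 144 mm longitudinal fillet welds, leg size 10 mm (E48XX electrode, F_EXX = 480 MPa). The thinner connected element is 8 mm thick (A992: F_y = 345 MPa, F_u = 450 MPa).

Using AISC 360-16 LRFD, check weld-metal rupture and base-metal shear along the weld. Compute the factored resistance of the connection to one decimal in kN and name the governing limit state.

Weld metal: throat = 0.707×10 = 7.07 mm, L = 2×144 = 288 mm. φR_n = 0.75 × 0.6 × 480 × 7.07 × 288 = 439.8 kN.
Base metal shear (8 mm plate): yield φR_n = 1.0×0.6×345×8×288 = 476.9 kN; rupture φR_n = 0.75×0.6×450×8×288 = 466.6 kN; take 466.6 kN (rupture).
Governing: min(439.8, 466.6) = 439.8 kN → weld metal.

439.8 kN (weld metal governs)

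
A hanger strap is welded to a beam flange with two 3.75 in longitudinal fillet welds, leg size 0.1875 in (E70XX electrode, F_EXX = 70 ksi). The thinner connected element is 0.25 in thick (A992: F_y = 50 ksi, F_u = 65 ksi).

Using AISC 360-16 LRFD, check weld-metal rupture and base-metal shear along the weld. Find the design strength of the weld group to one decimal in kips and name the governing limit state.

31.3 kips (weld metal governs)

Weld metal: throat = 0.707×0.1875 = 0.13256 in, L = 2×3.75 = 7.5 in. φR_n = 0.75 × 0.6 × 70 × 0.13256 × 7.5 = 31.3 kips.
Base metal shear (0.25 in plate): yield φR_n = 1.0×0.6×50×0.25×7.5 = 56.3 kips; rupture φR_n = 0.75×0.6×65×0.25×7.5 = 54.8 kips; take 54.8 kips (rupture).
Governing: min(31.3, 54.8) = 31.3 kips → weld metal.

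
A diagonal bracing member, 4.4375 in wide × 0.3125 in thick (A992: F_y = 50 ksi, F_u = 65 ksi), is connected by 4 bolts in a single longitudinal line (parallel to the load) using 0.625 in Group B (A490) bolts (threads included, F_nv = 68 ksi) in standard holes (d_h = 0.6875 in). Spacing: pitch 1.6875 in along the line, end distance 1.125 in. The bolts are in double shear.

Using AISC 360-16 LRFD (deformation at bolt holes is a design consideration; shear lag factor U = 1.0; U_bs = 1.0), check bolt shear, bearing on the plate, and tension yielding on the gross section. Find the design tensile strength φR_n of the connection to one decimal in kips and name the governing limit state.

Bolt shear: A_b = π(0.625)²/4 = 0.3068 in². φR_n = 0.75 × 68 × 0.3068 × 4 × 2 = 125.2 kips.
Bearing (0.3125 in plate, F_u = 65 ksi): end bolts L_c = 1.125 − 0.6875/2 = 0.78125, R_n = min(1.2×0.78125×0.3125×65, 2.4×0.625×0.3125×65) = 19.043 kips/bolt; interior L_c = 1.6875 − 0.6875 = 1, R_n = 24.375 kips/bolt. φR_n = 0.75 × (1×19.043 + 3×24.375) = 69.1 kips.
Tension yield (gross): A_g = 4.4375×0.3125 = 1.3867 in². φR_n = 0.90 × 50 × 1.3867 = 62.4 kips.
Governing: min(125.2, 69.1, 62.4) = 62.4 kips → gross-section yield.

62.4 kips (gross-section yield governs)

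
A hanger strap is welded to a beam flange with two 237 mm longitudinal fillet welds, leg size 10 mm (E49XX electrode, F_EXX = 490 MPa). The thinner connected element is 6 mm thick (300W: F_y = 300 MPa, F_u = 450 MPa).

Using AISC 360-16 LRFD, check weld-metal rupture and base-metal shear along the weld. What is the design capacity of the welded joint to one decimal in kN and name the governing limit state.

Weld metal: throat = 0.707×10 = 7.07 mm, L = 2×237 = 474 mm. φR_n = 0.75 × 0.6 × 490 × 7.07 × 474 = 738.9 kN.
Base metal shear (6 mm plate): yield φR_n = 1.0×0.6×300×6×474 = 511.9 kN; rupture φR_n = 0.75×0.6×450×6×474 = 575.9 kN; take 511.9 kN (yield).
Governing: min(738.9, 511.9) = 511.9 kN → base-metal shear.

511.9 kN (base-metal shear governs)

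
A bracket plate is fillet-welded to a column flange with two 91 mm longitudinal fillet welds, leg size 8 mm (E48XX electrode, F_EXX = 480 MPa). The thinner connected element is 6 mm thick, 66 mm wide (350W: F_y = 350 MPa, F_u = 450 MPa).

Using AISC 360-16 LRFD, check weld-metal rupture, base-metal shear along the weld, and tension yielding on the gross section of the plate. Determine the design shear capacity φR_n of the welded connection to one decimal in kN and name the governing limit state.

124.7 kN (gross-section yield governs)

Weld metal: throat = 0.707×8 = 5.656 mm, L = 2×91 = 182 mm. φR_n = 0.75 × 0.6 × 480 × 5.656 × 182 = 222.3 kN.
Base metal shear (6 mm plate): yield φR_n = 1.0×0.6×350×6×182 = 229.3 kN; rupture φR_n = 0.75×0.6×450×6×182 = 221.1 kN; take 221.1 kN (rupture).
Tension yield (gross): A_g = 66×6 = 396 mm². φR_n = 0.90 × 350 × 396 = 124.7 kN.
Governing: min(222.3, 221.1, 124.7) = 124.7 kN → gross-section yield.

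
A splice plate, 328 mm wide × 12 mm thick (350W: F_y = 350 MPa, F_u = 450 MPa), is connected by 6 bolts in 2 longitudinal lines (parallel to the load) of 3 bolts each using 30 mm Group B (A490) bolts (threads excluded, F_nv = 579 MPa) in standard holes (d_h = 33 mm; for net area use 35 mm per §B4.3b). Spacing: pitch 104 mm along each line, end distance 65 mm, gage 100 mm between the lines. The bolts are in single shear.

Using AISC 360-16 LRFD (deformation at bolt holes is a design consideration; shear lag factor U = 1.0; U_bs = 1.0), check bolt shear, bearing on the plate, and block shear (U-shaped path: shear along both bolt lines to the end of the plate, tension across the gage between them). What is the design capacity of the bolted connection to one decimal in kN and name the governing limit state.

Bolt shear: A_b = π(30)²/4 = 706.86 mm². φR_n = 0.75 × 579 × 706.86 × 6 × 1 = 1841.7 kN.
Bearing (12 mm plate, F_u = 450 MPa): end bolts L_c = 65 − 33/2 = 48.5, R_n = min(1.2×48.5×12×450, 2.4×30×12×450) = 314.28 kN/bolt; interior L_c = 104 − 33 = 71, R_n = 388.8 kN/bolt. φR_n = 0.75 × (2×314.28 + 4×388.8) = 1637.8 kN.
Block shear: shear path 2×[65+2×104] = 2×273 mm, A_gv = 6552, A_nv = 2×(273 − 2.5×35)×12 = 4452 mm²; tension across gage: (100 − 1×35)×12 = 780 mm². R_n = min(0.6×450×4452, 0.6×350×6552) + 1.0×450×780 = min(1202, 1375.9) + 351 = 1553 kN. φR_n = 0.75 × 1553 = 1164.8 kN.
Governing: min(1841.7, 1637.8, 1164.8) = 1164.8 kN → block shear.

1164.8 kN (block shear governs)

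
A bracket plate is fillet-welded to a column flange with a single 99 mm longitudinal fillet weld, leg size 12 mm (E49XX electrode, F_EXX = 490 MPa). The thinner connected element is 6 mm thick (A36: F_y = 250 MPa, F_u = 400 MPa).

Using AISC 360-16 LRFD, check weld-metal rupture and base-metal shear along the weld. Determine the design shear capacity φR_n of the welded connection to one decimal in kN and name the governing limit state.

Weld metal: throat = 0.707×12 = 8.484 mm, L = 99 mm. φR_n = 0.75 × 0.6 × 490 × 8.484 × 99 = 185.2 kN.
Base metal shear (6 mm plate): yield φR_n = 1.0×0.6×250×6×99 = 89.1 kN; rupture φR_n = 0.75×0.6×400×6×99 = 106.9 kN; take 89.1 kN (yield).
Governing: min(185.2, 89.1) = 89.1 kN → base-metal shear.

89.1 kN (base-metal shear governs)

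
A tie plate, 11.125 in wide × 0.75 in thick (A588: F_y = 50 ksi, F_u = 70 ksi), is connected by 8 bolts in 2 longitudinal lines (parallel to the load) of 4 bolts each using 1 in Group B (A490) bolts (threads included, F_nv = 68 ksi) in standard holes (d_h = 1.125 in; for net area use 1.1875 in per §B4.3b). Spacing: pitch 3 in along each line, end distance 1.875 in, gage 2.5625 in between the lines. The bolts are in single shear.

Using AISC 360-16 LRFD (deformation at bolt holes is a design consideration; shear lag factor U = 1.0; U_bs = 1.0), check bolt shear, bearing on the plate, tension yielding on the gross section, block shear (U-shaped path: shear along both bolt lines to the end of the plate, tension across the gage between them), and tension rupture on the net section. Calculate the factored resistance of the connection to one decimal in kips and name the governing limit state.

Bolt shear: A_b = π(1)²/4 = 0.7854 in². φR_n = 0.75 × 68 × 0.7854 × 8 × 1 = 320.4 kips.
Bearing (0.75 in plate, F_u = 70 ksi): end bolts L_c = 1.875 − 1.125/2 = 1.3125, R_n = min(1.2×1.3125×0.75×70, 2.4×1×0.75×70) = 82.688 kips/bolt; interior L_c = 3 − 1.125 = 1.875, R_n = 118.13 kips/bolt. φR_n = 0.75 × (2×82.688 + 6×118.13) = 655.6 kips.
Tension yield (gross): A_g = 11.125×0.75 = 8.3438 in². φR_n = 0.90 × 50 × 8.3438 = 375.5 kips.
Block shear: shear path 2×[1.875+3×3] = 2×10.875 in, A_gv = 16.313, A_nv = 2×(10.875 − 3.5×1.1875)×0.75 = 10.078 in²; tension across gage: (2.5625 − 1×1.1875)×0.75 = 1.0313 in². R_n = min(0.6×70×10.078, 0.6×50×16.313) + 1.0×70×1.0313 = min(423.28, 489.39) + 72.191 = 495.47 kips. φR_n = 0.75 × 495.47 = 371.6 kips.
Tension rupture (net): A_n = (11.125 − 2×1.1875)×0.75 = 6.5625 in² (U = 1.0, A_e = A_n). φR_n = 0.75 × 70 × 6.5625 = 344.5 kips.
Governing: min(320.4, 655.6, 375.5, 371.6, 344.5) = 320.4 kips → bolt shear.

320.4 kips (bolt shear governs)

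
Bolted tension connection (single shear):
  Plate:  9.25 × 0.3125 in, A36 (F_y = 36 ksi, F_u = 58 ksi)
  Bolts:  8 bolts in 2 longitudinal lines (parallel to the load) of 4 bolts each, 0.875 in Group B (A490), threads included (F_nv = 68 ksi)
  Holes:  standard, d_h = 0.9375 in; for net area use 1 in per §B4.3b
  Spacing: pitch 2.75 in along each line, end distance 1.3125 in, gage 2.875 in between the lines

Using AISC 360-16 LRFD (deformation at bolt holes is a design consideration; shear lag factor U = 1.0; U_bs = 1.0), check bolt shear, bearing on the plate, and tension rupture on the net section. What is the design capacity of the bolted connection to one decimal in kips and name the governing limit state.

Bolt shear: A_b = π(0.875)²/4 = 0.60132 in². φR_n = 0.75 × 68 × 0.60132 × 8 × 1 = 245.3 kips.
Bearing (0.3125 in plate, F_u = 58 ksi): end bolts L_c = 1.3125 − 0.9375/2 = 0.84375, R_n = min(1.2×0.84375×0.3125×58, 2.4×0.875×0.3125×58) = 18.352 kips/bolt; interior L_c = 2.75 − 0.9375 = 1.8125, R_n = 38.063 kips/bolt. φR_n = 0.75 × (2×18.352 + 6×38.063) = 198.8 kips.
Tension rupture (net): A_n = (9.25 − 2×1)×0.3125 = 2.2656 in² (U = 1.0, A_e = A_n). φR_n = 0.75 × 58 × 2.2656 = 98.6 kips.
Governing: min(245.3, 198.8, 98.6) = 98.6 kips → net-section rupture.

98.6 kips (net-section rupture governs)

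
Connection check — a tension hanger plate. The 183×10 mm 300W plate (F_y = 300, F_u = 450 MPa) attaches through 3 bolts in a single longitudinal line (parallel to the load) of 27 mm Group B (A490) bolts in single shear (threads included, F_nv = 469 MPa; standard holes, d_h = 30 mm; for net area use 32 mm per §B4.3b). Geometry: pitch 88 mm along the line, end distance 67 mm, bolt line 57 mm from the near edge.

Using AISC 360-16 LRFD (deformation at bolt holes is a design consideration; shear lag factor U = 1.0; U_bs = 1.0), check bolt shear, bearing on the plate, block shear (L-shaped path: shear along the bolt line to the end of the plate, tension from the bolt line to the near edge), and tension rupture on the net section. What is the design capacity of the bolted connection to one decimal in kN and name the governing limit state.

466.4 kN (block shear governs)

Bolt shear: A_b = π(27)²/4 = 572.56 mm². φR_n = 0.75 × 469 × 572.56 × 3 × 1 = 604.2 kN.
Bearing (10 mm plate, F_u = 450 MPa): end bolts L_c = 67 − 30/2 = 52, R_n = min(1.2×52×10×450, 2.4×27×10×450) = 280.8 kN/bolt; interior L_c = 88 − 30 = 58, R_n = 291.6 kN/bolt. φR_n = 0.75 × (1×280.8 + 2×291.6) = 648.0 kN.
Block shear: shear path 1×[67+2×88] = 1×243 mm, A_gv = 2430, A_nv = 1×(243 − 2.5×32)×10 = 1630 mm²; tension to near edge: (57 − 0.5×32)×10 = 410 mm². R_n = min(0.6×450×1630, 0.6×300×2430) + 1.0×450×410 = min(440.1, 437.4) + 184.5 = 621.9 kN. φR_n = 0.75 × 621.9 = 466.4 kN.
Tension rupture (net): A_n = (183 − 1×32)×10 = 1510 mm² (U = 1.0, A_e = A_n). φR_n = 0.75 × 450 × 1510 = 509.6 kN.
Governing: min(604.2, 648.0, 466.4, 509.6) = 466.4 kN → block shear.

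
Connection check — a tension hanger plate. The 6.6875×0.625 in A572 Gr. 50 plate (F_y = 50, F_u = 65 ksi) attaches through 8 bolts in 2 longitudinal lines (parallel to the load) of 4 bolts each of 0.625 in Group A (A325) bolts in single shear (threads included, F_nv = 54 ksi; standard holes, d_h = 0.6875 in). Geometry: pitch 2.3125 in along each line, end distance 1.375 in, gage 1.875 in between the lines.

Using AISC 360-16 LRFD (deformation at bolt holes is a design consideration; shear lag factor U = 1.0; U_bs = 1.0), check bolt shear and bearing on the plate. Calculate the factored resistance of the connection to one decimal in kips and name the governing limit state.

99.4 kips (bolt shear governs)

Bolt shear: A_b = π(0.625)²/4 = 0.3068 in². φR_n = 0.75 × 54 × 0.3068 × 8 × 1 = 99.4 kips.
Bearing (0.625 in plate, F_u = 65 ksi): end bolts L_c = 1.375 − 0.6875/2 = 1.03125, R_n = min(1.2×1.03125×0.625×65, 2.4×0.625×0.625×65) = 50.273 kips/bolt; interior L_c = 2.3125 − 0.6875 = 1.625, R_n = 60.938 kips/bolt. φR_n = 0.75 × (2×50.273 + 6×60.938) = 349.6 kips.
Governing: min(99.4, 349.6) = 99.4 kips → bolt shear.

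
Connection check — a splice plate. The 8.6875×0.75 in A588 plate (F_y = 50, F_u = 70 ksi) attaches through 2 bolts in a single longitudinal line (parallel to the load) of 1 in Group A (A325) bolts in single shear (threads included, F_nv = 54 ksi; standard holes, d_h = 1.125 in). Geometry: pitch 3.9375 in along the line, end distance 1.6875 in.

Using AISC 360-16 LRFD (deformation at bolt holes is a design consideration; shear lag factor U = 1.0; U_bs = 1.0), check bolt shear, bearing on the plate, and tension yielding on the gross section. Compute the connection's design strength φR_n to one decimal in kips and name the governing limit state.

63.6 kips (bolt shear governs)

Bolt shear: A_b = π(1)²/4 = 0.7854 in². φR_n = 0.75 × 54 × 0.7854 × 2 × 1 = 63.6 kips.
Bearing (0.75 in plate, F_u = 70 ksi): end bolts L_c = 1.6875 − 1.125/2 = 1.125, R_n = min(1.2×1.125×0.75×70, 2.4×1×0.75×70) = 70.875 kips/bolt; interior L_c = 3.9375 − 1.125 = 2.8125, R_n = 126 kips/bolt. φR_n = 0.75 × (1×70.875 + 1×126) = 147.7 kips.
Tension yield (gross): A_g = 8.6875×0.75 = 6.5156 in². φR_n = 0.90 × 50 × 6.5156 = 293.2 kips.
Governing: min(63.6, 147.7, 293.2) = 63.6 kips → bolt shear.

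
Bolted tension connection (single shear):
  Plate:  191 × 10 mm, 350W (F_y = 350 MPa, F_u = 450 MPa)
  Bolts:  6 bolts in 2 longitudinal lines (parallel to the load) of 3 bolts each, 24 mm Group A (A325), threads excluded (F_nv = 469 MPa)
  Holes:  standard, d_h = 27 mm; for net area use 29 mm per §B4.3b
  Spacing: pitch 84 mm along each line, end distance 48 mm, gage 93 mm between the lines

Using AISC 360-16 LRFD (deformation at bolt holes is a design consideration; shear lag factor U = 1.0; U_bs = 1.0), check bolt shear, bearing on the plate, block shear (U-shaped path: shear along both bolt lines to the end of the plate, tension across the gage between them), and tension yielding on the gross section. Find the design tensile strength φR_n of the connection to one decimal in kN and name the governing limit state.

Bolt shear: A_b = π(24)²/4 = 452.39 mm². φR_n = 0.75 × 469 × 452.39 × 6 × 1 = 954.8 kN.
Bearing (10 mm plate, F_u = 450 MPa): end bolts L_c = 48 − 27/2 = 34.5, R_n = min(1.2×34.5×10×450, 2.4×24×10×450) = 186.3 kN/bolt; interior L_c = 84 − 27 = 57, R_n = 259.2 kN/bolt. φR_n = 0.75 × (2×186.3 + 4×259.2) = 1057.1 kN.
Block shear: shear path 2×[48+2×84] = 2×216 mm, A_gv = 4320, A_nv = 2×(216 − 2.5×29)×10 = 2870 mm²; tension across gage: (93 − 1×29)×10 = 640 mm². R_n = min(0.6×450×2870, 0.6×350×4320) + 1.0×450×640 = min(774.9, 907.2) + 288 = 1062.9 kN. φR_n = 0.75 × 1062.9 = 797.2 kN.
Tension yield (gross): A_g = 191×10 = 1910 mm². φR_n = 0.90 × 350 × 1910 = 601.7 kN.
Governing: min(954.8, 1057.1, 797.2, 601.7) = 601.7 kN → gross-section yield.

601.7 kN (gross-section yield governs)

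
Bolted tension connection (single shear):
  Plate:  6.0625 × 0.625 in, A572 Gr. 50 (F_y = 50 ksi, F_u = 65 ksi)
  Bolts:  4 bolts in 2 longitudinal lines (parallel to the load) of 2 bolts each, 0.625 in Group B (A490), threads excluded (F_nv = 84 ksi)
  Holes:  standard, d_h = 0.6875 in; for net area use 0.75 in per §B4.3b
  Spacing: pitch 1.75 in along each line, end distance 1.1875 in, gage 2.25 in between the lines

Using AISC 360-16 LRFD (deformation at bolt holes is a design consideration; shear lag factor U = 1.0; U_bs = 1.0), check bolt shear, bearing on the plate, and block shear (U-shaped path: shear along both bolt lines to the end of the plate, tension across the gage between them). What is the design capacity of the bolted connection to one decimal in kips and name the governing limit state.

Bolt shear: A_b = π(0.625)²/4 = 0.3068 in². φR_n = 0.75 × 84 × 0.3068 × 4 × 1 = 77.3 kips.
Bearing (0.625 in plate, F_u = 65 ksi): end bolts L_c = 1.1875 − 0.6875/2 = 0.84375, R_n = min(1.2×0.84375×0.625×65, 2.4×0.625×0.625×65) = 41.133 kips/bolt; interior L_c = 1.75 − 0.6875 = 1.0625, R_n = 51.797 kips/bolt. φR_n = 0.75 × (2×41.133 + 2×51.797) = 139.4 kips.
Block shear: shear path 2×[1.1875+1×1.75] = 2×2.9375 in, A_gv = 3.6719, A_nv = 2×(2.9375 − 1.5×0.75)×0.625 = 2.2656 in²; tension across gage: (2.25 − 1×0.75)×0.625 = 0.9375 in². R_n = min(0.6×65×2.2656, 0.6×50×3.6719) + 1.0×65×0.9375 = min(88.358, 110.16) + 60.938 = 149.3 kips. φR_n = 0.75 × 149.3 = 112.0 kips.
Governing: min(77.3, 139.4, 112.0) = 77.3 kips → bolt shear.

77.3 kips (bolt shear governs)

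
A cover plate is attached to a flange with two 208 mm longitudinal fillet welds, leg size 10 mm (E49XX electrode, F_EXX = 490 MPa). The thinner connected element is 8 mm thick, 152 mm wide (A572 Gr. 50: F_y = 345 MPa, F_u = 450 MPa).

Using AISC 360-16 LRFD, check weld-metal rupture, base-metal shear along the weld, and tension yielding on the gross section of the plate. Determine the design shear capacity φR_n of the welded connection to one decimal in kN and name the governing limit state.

377.6 kN (gross-section yield governs)

Weld metal: throat = 0.707×10 = 7.07 mm, L = 2×208 = 416 mm. φR_n = 0.75 × 0.6 × 490 × 7.07 × 416 = 648.5 kN.
Base metal shear (8 mm plate): yield φR_n = 1.0×0.6×345×8×416 = 688.9 kN; rupture φR_n = 0.75×0.6×450×8×416 = 673.9 kN; take 673.9 kN (rupture).
Tension yield (gross): A_g = 152×8 = 1216 mm². φR_n = 0.90 × 345 × 1216 = 377.6 kN.
Governing: min(648.5, 673.9, 377.6) = 377.6 kN → gross-section yield.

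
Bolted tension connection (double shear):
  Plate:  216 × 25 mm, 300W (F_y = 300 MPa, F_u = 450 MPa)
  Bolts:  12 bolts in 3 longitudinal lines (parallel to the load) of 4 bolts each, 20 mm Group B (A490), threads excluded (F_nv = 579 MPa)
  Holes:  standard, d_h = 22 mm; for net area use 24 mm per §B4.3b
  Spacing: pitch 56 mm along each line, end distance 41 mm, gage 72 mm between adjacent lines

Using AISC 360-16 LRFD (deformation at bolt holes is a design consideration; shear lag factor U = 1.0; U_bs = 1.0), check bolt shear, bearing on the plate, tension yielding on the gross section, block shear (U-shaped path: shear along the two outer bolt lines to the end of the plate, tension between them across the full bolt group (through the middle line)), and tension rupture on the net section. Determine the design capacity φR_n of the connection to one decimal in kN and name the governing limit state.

1215.0 kN (net-section rupture governs)

Bolt shear: A_b = π(20)²/4 = 314.16 mm². φR_n = 0.75 × 579 × 314.16 × 12 × 2 = 3274.2 kN.
Bearing (25 mm plate, F_u = 450 MPa): end bolts L_c = 41 − 22/2 = 30, R_n = min(1.2×30×25×450, 2.4×20×25×450) = 405 kN/bolt; interior L_c = 56 − 22 = 34, R_n = 459 kN/bolt. φR_n = 0.75 × (3×405 + 9×459) = 4009.5 kN.
Tension yield (gross): A_g = 216×25 = 5400 mm². φR_n = 0.90 × 300 × 5400 = 1458.0 kN.
Block shear: shear path 2×[41+3×56] = 2×209 mm, A_gv = 10450, A_nv = 2×(209 − 3.5×24)×25 = 6250 mm²; tension across gage: (144 − 2×24)×25 = 2400 mm². R_n = min(0.6×450×6250, 0.6×300×10450) + 1.0×450×2400 = min(1687.5, 1881) + 1080 = 2767.5 kN. φR_n = 0.75 × 2767.5 = 2075.6 kN.
Tension rupture (net): A_n = (216 − 3×24)×25 = 3600 mm² (U = 1.0, A_e = A_n). φR_n = 0.75 × 450 × 3600 = 1215.0 kN.
Governing: min(3274.2, 4009.5, 1458.0, 2075.6, 1215.0) = 1215.0 kN → net-section rupture.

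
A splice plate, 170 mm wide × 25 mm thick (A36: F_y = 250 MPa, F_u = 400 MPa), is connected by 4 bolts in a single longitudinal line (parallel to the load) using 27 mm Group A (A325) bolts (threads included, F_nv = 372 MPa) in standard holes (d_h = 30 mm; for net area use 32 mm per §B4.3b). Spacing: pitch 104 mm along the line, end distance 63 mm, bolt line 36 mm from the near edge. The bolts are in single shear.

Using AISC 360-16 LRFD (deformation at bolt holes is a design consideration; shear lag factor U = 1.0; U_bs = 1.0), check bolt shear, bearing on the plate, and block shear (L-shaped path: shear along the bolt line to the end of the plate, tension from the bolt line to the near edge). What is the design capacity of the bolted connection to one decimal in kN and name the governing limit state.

Bolt shear: A_b = π(27)²/4 = 572.56 mm². φR_n = 0.75 × 372 × 572.56 × 4 × 1 = 639.0 kN.
Bearing (25 mm plate, F_u = 400 MPa): end bolts L_c = 63 − 30/2 = 48, R_n = min(1.2×48×25×400, 2.4×27×25×400) = 576 kN/bolt; interior L_c = 104 − 30 = 74, R_n = 648 kN/bolt. φR_n = 0.75 × (1×576 + 3×648) = 1890.0 kN.
Block shear: shear path 1×[63+3×104] = 1×375 mm, A_gv = 9375, A_nv = 1×(375 − 3.5×32)×25 = 6575 mm²; tension to near edge: (36 − 0.5×32)×25 = 500 mm². R_n = min(0.6×400×6575, 0.6×250×9375) + 1.0×400×500 = min(1578, 1406.3) + 200 = 1606.3 kN. φR_n = 0.75 × 1606.3 = 1204.7 kN.
Governing: min(639.0, 1890.0, 1204.7) = 639.0 kN → bolt shear.

639.0 kN (bolt shear governs)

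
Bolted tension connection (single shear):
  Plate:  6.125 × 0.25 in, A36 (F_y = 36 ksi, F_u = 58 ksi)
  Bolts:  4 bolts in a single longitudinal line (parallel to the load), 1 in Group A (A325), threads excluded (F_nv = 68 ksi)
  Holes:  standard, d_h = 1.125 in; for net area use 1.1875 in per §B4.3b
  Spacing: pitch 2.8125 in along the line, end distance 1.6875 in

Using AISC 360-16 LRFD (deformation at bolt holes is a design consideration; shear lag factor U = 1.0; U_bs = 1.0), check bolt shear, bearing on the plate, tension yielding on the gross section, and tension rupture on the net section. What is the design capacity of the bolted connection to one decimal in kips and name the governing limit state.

49.6 kips (gross-section yield governs)

Bolt shear: A_b = π(1)²/4 = 0.7854 in². φR_n = 0.75 × 68 × 0.7854 × 4 × 1 = 160.2 kips.
Bearing (0.25 in plate, F_u = 58 ksi): end bolts L_c = 1.6875 − 1.125/2 = 1.125, R_n = min(1.2×1.125×0.25×58, 2.4×1×0.25×58) = 19.575 kips/bolt; interior L_c = 2.8125 − 1.125 = 1.6875, R_n = 29.363 kips/bolt. φR_n = 0.75 × (1×19.575 + 3×29.363) = 80.7 kips.
Tension yield (gross): A_g = 6.125×0.25 = 1.5313 in². φR_n = 0.90 × 36 × 1.5313 = 49.6 kips.
Tension rupture (net): A_n = (6.125 − 1×1.1875)×0.25 = 1.2344 in² (U = 1.0, A_e = A_n). φR_n = 0.75 × 58 × 1.2344 = 53.7 kips.
Governing: min(160.2, 80.7, 49.6, 53.7) = 49.6 kips → gross-section yield.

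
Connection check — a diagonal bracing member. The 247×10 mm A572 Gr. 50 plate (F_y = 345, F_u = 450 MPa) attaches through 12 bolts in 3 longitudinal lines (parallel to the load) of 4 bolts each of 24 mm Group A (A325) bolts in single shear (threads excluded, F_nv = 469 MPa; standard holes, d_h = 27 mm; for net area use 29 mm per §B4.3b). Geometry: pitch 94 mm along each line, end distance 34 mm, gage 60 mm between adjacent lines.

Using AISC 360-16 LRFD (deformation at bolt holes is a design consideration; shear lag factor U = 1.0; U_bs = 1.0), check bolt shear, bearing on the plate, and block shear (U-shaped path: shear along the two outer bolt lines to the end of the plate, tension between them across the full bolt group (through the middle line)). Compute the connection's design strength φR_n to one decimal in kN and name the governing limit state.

1078.0 kN (block shear governs)

Bolt shear: A_b = π(24)²/4 = 452.39 mm². φR_n = 0.75 × 469 × 452.39 × 12 × 1 = 1909.5 kN.
Bearing (10 mm plate, F_u = 450 MPa): end bolts L_c = 34 − 27/2 = 20.5, R_n = min(1.2×20.5×10×450, 2.4×24×10×450) = 110.7 kN/bolt; interior L_c = 94 − 27 = 67, R_n = 259.2 kN/bolt. φR_n = 0.75 × (3×110.7 + 9×259.2) = 1998.7 kN.
Block shear: shear path 2×[34+3×94] = 2×316 mm, A_gv = 6320, A_nv = 2×(316 − 3.5×29)×10 = 4290 mm²; tension across gage: (120 − 2×29)×10 = 620 mm². R_n = min(0.6×450×4290, 0.6×345×6320) + 1.0×450×620 = min(1158.3, 1308.2) + 279 = 1437.3 kN. φR_n = 0.75 × 1437.3 = 1078.0 kN.
Governing: min(1909.5, 1998.7, 1078.0) = 1078.0 kN → block shear.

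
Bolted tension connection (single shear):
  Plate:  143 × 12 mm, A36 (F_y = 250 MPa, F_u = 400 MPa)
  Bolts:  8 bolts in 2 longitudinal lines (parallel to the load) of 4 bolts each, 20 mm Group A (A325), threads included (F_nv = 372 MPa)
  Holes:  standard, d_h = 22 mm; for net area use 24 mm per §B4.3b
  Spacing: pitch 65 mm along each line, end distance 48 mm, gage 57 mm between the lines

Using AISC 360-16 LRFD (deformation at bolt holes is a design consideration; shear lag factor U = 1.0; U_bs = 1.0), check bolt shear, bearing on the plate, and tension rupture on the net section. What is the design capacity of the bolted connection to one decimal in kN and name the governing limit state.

342.0 kN (net-section rupture governs)

Bolt shear: A_b = π(20)²/4 = 314.16 mm². φR_n = 0.75 × 372 × 314.16 × 8 × 1 = 701.2 kN.
Bearing (12 mm plate, F_u = 400 MPa): end bolts L_c = 48 − 22/2 = 37, R_n = min(1.2×37×12×400, 2.4×20×12×400) = 213.12 kN/bolt; interior L_c = 65 − 22 = 43, R_n = 230.4 kN/bolt. φR_n = 0.75 × (2×213.12 + 6×230.4) = 1356.5 kN.
Tension rupture (net): A_n = (143 − 2×24)×12 = 1140 mm² (U = 1.0, A_e = A_n). φR_n = 0.75 × 400 × 1140 = 342.0 kN.
Governing: min(701.2, 1356.5, 342.0) = 342.0 kN → net-section rupture.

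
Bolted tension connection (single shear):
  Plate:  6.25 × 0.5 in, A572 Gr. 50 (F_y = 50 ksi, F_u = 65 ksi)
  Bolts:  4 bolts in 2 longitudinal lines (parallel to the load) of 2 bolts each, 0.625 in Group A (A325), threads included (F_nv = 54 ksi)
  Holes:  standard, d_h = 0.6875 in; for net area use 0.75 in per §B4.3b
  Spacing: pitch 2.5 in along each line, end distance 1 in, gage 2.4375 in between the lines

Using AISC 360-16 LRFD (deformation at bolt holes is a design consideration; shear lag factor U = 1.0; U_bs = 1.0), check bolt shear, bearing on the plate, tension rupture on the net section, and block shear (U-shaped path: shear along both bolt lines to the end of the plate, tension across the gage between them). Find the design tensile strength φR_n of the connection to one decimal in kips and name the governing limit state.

Bolt shear: A_b = π(0.625)²/4 = 0.3068 in². φR_n = 0.75 × 54 × 0.3068 × 4 × 1 = 49.7 kips.
Bearing (0.5 in plate, F_u = 65 ksi): end bolts L_c = 1 − 0.6875/2 = 0.65625, R_n = min(1.2×0.65625×0.5×65, 2.4×0.625×0.5×65) = 25.594 kips/bolt; interior L_c = 2.5 − 0.6875 = 1.8125, R_n = 48.75 kips/bolt. φR_n = 0.75 × (2×25.594 + 2×48.75) = 111.5 kips.
Tension rupture (net): A_n = (6.25 − 2×0.75)×0.5 = 2.375 in² (U = 1.0, A_e = A_n). φR_n = 0.75 × 65 × 2.375 = 115.8 kips.
Block shear: shear path 2×[1+1×2.5] = 2×3.5 in, A_gv = 3.5, A_nv = 2×(3.5 − 1.5×0.75)×0.5 = 2.375 in²; tension across gage: (2.4375 − 1×0.75)×0.5 = 0.84375 in². R_n = min(0.6×65×2.375, 0.6×50×3.5) + 1.0×65×0.84375 = min(92.625, 105) + 54.844 = 147.47 kips. φR_n = 0.75 × 147.47 = 110.6 kips.
Governing: min(49.7, 111.5, 115.8, 110.6) = 49.7 kips → bolt shear.

49.7 kips (bolt shear governs)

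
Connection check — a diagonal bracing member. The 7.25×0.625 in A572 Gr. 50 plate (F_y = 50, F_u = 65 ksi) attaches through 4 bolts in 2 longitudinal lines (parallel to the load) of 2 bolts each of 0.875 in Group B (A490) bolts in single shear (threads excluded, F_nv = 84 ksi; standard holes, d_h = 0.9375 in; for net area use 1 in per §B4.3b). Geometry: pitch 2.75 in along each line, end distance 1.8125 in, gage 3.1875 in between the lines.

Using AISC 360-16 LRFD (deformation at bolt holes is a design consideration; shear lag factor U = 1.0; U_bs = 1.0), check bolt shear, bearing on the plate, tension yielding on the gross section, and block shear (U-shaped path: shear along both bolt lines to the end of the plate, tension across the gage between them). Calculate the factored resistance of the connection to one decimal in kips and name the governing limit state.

Bolt shear: A_b = π(0.875)²/4 = 0.60132 in². φR_n = 0.75 × 84 × 0.60132 × 4 × 1 = 151.5 kips.
Bearing (0.625 in plate, F_u = 65 ksi): end bolts L_c = 1.8125 − 0.9375/2 = 1.34375, R_n = min(1.2×1.34375×0.625×65, 2.4×0.875×0.625×65) = 65.508 kips/bolt; interior L_c = 2.75 − 0.9375 = 1.8125, R_n = 85.313 kips/bolt. φR_n = 0.75 × (2×65.508 + 2×85.313) = 226.2 kips.
Tension yield (gross): A_g = 7.25×0.625 = 4.5313 in². φR_n = 0.90 × 50 × 4.5313 = 203.9 kips.
Block shear: shear path 2×[1.8125+1×2.75] = 2×4.5625 in, A_gv = 5.7031, A_nv = 2×(4.5625 − 1.5×1)×0.625 = 3.8281 in²; tension across gage: (3.1875 − 1×1)×0.625 = 1.3672 in². R_n = min(0.6×65×3.8281, 0.6×50×5.7031) + 1.0×65×1.3672 = min(149.3, 171.09) + 88.868 = 238.17 kips. φR_n = 0.75 × 238.17 = 178.6 kips.
Governing: min(151.5, 226.2, 203.9, 178.6) = 151.5 kips → bolt shear.

151.5 kips (bolt shear governs)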